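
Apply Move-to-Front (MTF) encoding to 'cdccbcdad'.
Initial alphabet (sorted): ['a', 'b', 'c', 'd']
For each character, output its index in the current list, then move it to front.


MTF encoding:
'c': index 2 in ['a', 'b', 'c', 'd'] -> ['c', 'a', 'b', 'd']
'd': index 3 in ['c', 'a', 'b', 'd'] -> ['d', 'c', 'a', 'b']
'c': index 1 in ['d', 'c', 'a', 'b'] -> ['c', 'd', 'a', 'b']
'c': index 0 in ['c', 'd', 'a', 'b'] -> ['c', 'd', 'a', 'b']
'b': index 3 in ['c', 'd', 'a', 'b'] -> ['b', 'c', 'd', 'a']
'c': index 1 in ['b', 'c', 'd', 'a'] -> ['c', 'b', 'd', 'a']
'd': index 2 in ['c', 'b', 'd', 'a'] -> ['d', 'c', 'b', 'a']
'a': index 3 in ['d', 'c', 'b', 'a'] -> ['a', 'd', 'c', 'b']
'd': index 1 in ['a', 'd', 'c', 'b'] -> ['d', 'a', 'c', 'b']


Output: [2, 3, 1, 0, 3, 1, 2, 3, 1]


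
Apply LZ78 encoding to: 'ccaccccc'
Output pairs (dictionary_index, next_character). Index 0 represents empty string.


LZ78 encoding steps:
Dictionary: {0: ''}
Step 1: w='' (idx 0), next='c' -> output (0, 'c'), add 'c' as idx 1
Step 2: w='c' (idx 1), next='a' -> output (1, 'a'), add 'ca' as idx 2
Step 3: w='c' (idx 1), next='c' -> output (1, 'c'), add 'cc' as idx 3
Step 4: w='cc' (idx 3), next='c' -> output (3, 'c'), add 'ccc' as idx 4


Encoded: [(0, 'c'), (1, 'a'), (1, 'c'), (3, 'c')]


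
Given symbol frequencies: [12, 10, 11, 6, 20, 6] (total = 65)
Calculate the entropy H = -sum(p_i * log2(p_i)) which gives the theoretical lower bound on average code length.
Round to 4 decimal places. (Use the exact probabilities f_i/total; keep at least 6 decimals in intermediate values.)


Per-symbol terms -p_i * log2(p_i) with p_i = f_i/65:
  p = 12/65 = 0.184615: log2(p) = -2.437405, -p*log2(p) = 0.449983
  p = 10/65 = 0.153846: log2(p) = -2.700440, -p*log2(p) = 0.415452
  p = 11/65 = 0.169231: log2(p) = -2.562936, -p*log2(p) = 0.433728
  p = 6/65 = 0.092308: log2(p) = -3.437405, -p*log2(p) = 0.317299
  p = 20/65 = 0.307692: log2(p) = -1.700440, -p*log2(p) = 0.523212
  p = 6/65 = 0.092308: log2(p) = -3.437405, -p*log2(p) = 0.317299
H = 0.449983 + 0.415452 + 0.433728 + 0.317299 + 0.523212 + 0.317299 = 2.456973

H = 2.457 bits/symbol


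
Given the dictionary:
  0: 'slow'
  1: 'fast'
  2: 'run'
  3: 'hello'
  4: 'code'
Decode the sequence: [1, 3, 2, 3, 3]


Look up each index in the dictionary:
  1 -> 'fast'
  3 -> 'hello'
  2 -> 'run'
  3 -> 'hello'
  3 -> 'hello'

Decoded: "fast hello run hello hello"


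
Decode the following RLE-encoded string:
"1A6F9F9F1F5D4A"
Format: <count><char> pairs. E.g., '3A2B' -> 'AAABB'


Expanding each <count><char> pair:
  1A -> 'A'
  6F -> 'FFFFFF'
  9F -> 'FFFFFFFFF'
  9F -> 'FFFFFFFFF'
  1F -> 'F'
  5D -> 'DDDDD'
  4A -> 'AAAA'

Decoded = AFFFFFFFFFFFFFFFFFFFFFFFFFDDDDDAAAA


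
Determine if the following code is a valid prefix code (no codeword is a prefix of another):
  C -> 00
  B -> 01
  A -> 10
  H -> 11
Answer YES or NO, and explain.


Checking each pair (does one codeword prefix another?):
  C='00' vs B='01': no prefix
  C='00' vs A='10': no prefix
  C='00' vs H='11': no prefix
  B='01' vs C='00': no prefix
  B='01' vs A='10': no prefix
  B='01' vs H='11': no prefix
  A='10' vs C='00': no prefix
  A='10' vs B='01': no prefix
  A='10' vs H='11': no prefix
  H='11' vs C='00': no prefix
  H='11' vs B='01': no prefix
  H='11' vs A='10': no prefix
No violation found over all pairs.

YES -- this is a valid prefix code. No codeword is a prefix of any other codeword.


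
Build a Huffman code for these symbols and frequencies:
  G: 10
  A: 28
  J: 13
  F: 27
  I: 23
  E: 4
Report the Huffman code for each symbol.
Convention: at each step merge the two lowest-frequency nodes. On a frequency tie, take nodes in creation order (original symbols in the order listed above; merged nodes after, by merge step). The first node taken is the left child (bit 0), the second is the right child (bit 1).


Huffman tree construction:
Step 1: Merge E(4) + G(10) = 14
Step 2: Merge J(13) + (E+G)(14) = 27
Step 3: Merge I(23) + F(27) = 50
Step 4: Merge (J+(E+G))(27) + A(28) = 55
Step 5: Merge (I+F)(50) + ((J+(E+G))+A)(55) = 105
Read each symbol's code off the tree from the root (left child = 0, right child = 1).

Codes:
  G: 1011 (length 4)
  A: 11 (length 2)
  J: 100 (length 3)
  F: 01 (length 2)
  I: 00 (length 2)
  E: 1010 (length 4)
Average code length: 251/105 = 2.3905 bits/symbol


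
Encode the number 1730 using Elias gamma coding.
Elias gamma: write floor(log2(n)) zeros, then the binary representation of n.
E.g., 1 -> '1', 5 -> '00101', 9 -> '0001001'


num_bits = floor(log2(1730)) + 1 = 11
leading_zeros = num_bits - 1 = 10
binary(1730) = 11011000010

Elias gamma(1730) = '0000000000' + '11011000010' = 000000000011011000010 (21 bits)


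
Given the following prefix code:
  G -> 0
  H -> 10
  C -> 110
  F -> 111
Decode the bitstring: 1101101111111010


Decoding step by step:
Bits 110 -> C
Bits 110 -> C
Bits 111 -> F
Bits 111 -> F
Bits 10 -> H
Bits 10 -> H


Decoded message: CCFFHH


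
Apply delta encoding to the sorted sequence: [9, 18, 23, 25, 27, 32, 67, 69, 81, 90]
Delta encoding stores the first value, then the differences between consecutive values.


First value: 9
Deltas:
  18 - 9 = 9
  23 - 18 = 5
  25 - 23 = 2
  27 - 25 = 2
  32 - 27 = 5
  67 - 32 = 35
  69 - 67 = 2
  81 - 69 = 12
  90 - 81 = 9


Delta encoded: [9, 9, 5, 2, 2, 5, 35, 2, 12, 9]


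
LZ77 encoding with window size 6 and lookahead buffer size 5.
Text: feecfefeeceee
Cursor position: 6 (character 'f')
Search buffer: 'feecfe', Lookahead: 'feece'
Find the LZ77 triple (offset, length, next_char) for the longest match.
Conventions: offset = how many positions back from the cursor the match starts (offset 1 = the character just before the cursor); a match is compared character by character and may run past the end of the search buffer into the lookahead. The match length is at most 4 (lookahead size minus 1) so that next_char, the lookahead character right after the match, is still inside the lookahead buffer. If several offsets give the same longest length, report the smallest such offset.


Try each offset into the search buffer:
  offset=1 (pos 5, char 'e'): match length 0
  offset=2 (pos 4, char 'f'): match length 2
  offset=3 (pos 3, char 'c'): match length 0
  offset=4 (pos 2, char 'e'): match length 0
  offset=5 (pos 1, char 'e'): match length 0
  offset=6 (pos 0, char 'f'): match length 4
Longest match has length 4 at offset 6.
next_char = character at position 6 + 4 = 10 -> 'e'

Best match: offset=6, length=4 (matching 'feec' starting at position 0)
LZ77 triple: (6, 4, 'e')


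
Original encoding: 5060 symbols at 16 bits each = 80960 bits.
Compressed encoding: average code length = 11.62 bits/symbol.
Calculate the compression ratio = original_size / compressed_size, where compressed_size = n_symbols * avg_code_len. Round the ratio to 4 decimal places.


original_size = n_symbols * orig_bits = 5060 * 16 = 80960 bits
compressed_size = n_symbols * avg_code_len = 5060 * 11.62 = 58797.2 bits
ratio = original_size / compressed_size = 80960 / 58797.2 = 1.3769

Compression ratio = 1.3769


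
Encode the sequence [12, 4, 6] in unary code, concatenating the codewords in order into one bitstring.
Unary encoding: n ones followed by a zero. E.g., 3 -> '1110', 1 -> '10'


Encode each number as n ones followed by a terminating 0:
  12 -> 1111111111110 (13 bits)
  4 -> 11110 (5 bits)
  6 -> 1111110 (7 bits)
Total length = 13 + 5 + 7 = 25 bits.

Unary([12, 4, 6]) = 1111111111110111101111110 (25 bits)


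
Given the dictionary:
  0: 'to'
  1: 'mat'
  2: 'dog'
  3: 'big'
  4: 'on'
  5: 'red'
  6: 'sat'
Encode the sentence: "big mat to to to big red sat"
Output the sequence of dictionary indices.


Look up each word in the dictionary:
  'big' -> 3
  'mat' -> 1
  'to' -> 0
  'to' -> 0
  'to' -> 0
  'big' -> 3
  'red' -> 5
  'sat' -> 6

Encoded: [3, 1, 0, 0, 0, 3, 5, 6]


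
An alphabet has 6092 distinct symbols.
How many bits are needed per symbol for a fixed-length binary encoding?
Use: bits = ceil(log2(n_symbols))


log2(6092) = 12.5727
Bracket: 2^12 = 4096 < 6092 <= 2^13 = 8192
So ceil(log2(6092)) = 13

bits = ceil(log2(6092)) = ceil(12.5727) = 13 bits


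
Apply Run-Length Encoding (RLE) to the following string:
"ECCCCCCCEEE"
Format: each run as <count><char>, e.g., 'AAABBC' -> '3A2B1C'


Scanning runs left to right:
  i=0: run of 'E' x 1 -> '1E'
  i=1: run of 'C' x 7 -> '7C'
  i=8: run of 'E' x 3 -> '3E'

RLE = 1E7C3E


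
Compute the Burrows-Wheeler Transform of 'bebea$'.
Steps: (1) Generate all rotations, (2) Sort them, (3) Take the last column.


Rotations (sorted):
  0: $bebea -> last char: a
  1: a$bebe -> last char: e
  2: bea$be -> last char: e
  3: bebea$ -> last char: $
  4: ea$beb -> last char: b
  5: ebea$b -> last char: b


BWT = aee$bb


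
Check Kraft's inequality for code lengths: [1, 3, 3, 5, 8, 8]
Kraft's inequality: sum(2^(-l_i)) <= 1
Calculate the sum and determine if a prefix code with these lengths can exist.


Sum = 2^(-1) + 2^(-3) + 2^(-3) + 2^(-5) + 2^(-8) + 2^(-8)
    = 0.5 + 0.125 + 0.125 + 0.03125 + 0.00390625 + 0.00390625
    = 202/256 = 0.7890625
Since 0.7890625 <= 1, Kraft's inequality IS satisfied.
A prefix code with these lengths CAN exist.

Kraft sum = 0.7890625. Satisfied.


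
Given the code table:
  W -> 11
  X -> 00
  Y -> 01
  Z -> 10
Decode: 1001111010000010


Decoding:
10 -> Z
01 -> Y
11 -> W
10 -> Z
10 -> Z
00 -> X
00 -> X
10 -> Z


Result: ZYWZZXXZ


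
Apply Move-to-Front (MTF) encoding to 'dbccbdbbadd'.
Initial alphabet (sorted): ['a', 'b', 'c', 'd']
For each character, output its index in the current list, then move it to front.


MTF encoding:
'd': index 3 in ['a', 'b', 'c', 'd'] -> ['d', 'a', 'b', 'c']
'b': index 2 in ['d', 'a', 'b', 'c'] -> ['b', 'd', 'a', 'c']
'c': index 3 in ['b', 'd', 'a', 'c'] -> ['c', 'b', 'd', 'a']
'c': index 0 in ['c', 'b', 'd', 'a'] -> ['c', 'b', 'd', 'a']
'b': index 1 in ['c', 'b', 'd', 'a'] -> ['b', 'c', 'd', 'a']
'd': index 2 in ['b', 'c', 'd', 'a'] -> ['d', 'b', 'c', 'a']
'b': index 1 in ['d', 'b', 'c', 'a'] -> ['b', 'd', 'c', 'a']
'b': index 0 in ['b', 'd', 'c', 'a'] -> ['b', 'd', 'c', 'a']
'a': index 3 in ['b', 'd', 'c', 'a'] -> ['a', 'b', 'd', 'c']
'd': index 2 in ['a', 'b', 'd', 'c'] -> ['d', 'a', 'b', 'c']
'd': index 0 in ['d', 'a', 'b', 'c'] -> ['d', 'a', 'b', 'c']


Output: [3, 2, 3, 0, 1, 2, 1, 0, 3, 2, 0]


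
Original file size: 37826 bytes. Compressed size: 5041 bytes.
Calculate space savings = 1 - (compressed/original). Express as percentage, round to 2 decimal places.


ratio = compressed/original = 5041/37826 = 0.133268
savings = 1 - ratio = 1 - 0.133268 = 0.866732
as a percentage: 0.866732 * 100 = 86.67%

Space savings = 1 - 5041/37826 = 86.67%


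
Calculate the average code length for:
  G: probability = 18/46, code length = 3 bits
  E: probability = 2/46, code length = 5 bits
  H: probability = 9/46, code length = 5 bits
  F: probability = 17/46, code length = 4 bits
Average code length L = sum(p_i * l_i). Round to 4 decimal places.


Weighted contributions p_i * l_i:
  G: (18/46) * 3 = 54/46
  E: (2/46) * 5 = 10/46
  H: (9/46) * 5 = 45/46
  F: (17/46) * 4 = 68/46
Sum = (54 + 10 + 45 + 68)/46 = 177/46

L = 177/46 = 3.8478 bits/symbol


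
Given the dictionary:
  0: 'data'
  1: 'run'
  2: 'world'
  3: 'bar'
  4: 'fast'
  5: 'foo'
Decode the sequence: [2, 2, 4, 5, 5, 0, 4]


Look up each index in the dictionary:
  2 -> 'world'
  2 -> 'world'
  4 -> 'fast'
  5 -> 'foo'
  5 -> 'foo'
  0 -> 'data'
  4 -> 'fast'

Decoded: "world world fast foo foo data fast"


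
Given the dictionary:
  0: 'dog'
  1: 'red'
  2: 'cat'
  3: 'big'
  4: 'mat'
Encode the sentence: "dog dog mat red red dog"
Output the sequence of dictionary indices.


Look up each word in the dictionary:
  'dog' -> 0
  'dog' -> 0
  'mat' -> 4
  'red' -> 1
  'red' -> 1
  'dog' -> 0

Encoded: [0, 0, 4, 1, 1, 0]


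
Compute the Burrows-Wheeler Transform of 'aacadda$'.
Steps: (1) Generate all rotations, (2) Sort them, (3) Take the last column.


Rotations (sorted):
  0: $aacadda -> last char: a
  1: a$aacadd -> last char: d
  2: aacadda$ -> last char: $
  3: acadda$a -> last char: a
  4: adda$aac -> last char: c
  5: cadda$aa -> last char: a
  6: da$aacad -> last char: d
  7: dda$aaca -> last char: a


BWT = ad$acada


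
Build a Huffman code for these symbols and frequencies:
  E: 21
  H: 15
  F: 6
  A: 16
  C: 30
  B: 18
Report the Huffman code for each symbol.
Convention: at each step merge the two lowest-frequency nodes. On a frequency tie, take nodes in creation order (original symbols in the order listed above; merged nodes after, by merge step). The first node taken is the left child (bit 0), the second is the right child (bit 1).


Huffman tree construction:
Step 1: Merge F(6) + H(15) = 21
Step 2: Merge A(16) + B(18) = 34
Step 3: Merge E(21) + (F+H)(21) = 42
Step 4: Merge C(30) + (A+B)(34) = 64
Step 5: Merge (E+(F+H))(42) + (C+(A+B))(64) = 106
Read each symbol's code off the tree from the root (left child = 0, right child = 1).

Codes:
  E: 00 (length 2)
  H: 011 (length 3)
  F: 010 (length 3)
  A: 110 (length 3)
  C: 10 (length 2)
  B: 111 (length 3)
Average code length: 267/106 = 2.5189 bits/symbol


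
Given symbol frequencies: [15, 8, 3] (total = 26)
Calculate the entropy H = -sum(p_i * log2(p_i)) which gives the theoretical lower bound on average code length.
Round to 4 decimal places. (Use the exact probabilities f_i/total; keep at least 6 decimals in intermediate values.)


Per-symbol terms -p_i * log2(p_i) with p_i = f_i/26:
  p = 15/26 = 0.576923: log2(p) = -0.793549, -p*log2(p) = 0.457817
  p = 8/26 = 0.307692: log2(p) = -1.700440, -p*log2(p) = 0.523212
  p = 3/26 = 0.115385: log2(p) = -3.115477, -p*log2(p) = 0.359478
H = 0.457817 + 0.523212 + 0.359478 = 1.340507

H = 1.3405 bits/symbol


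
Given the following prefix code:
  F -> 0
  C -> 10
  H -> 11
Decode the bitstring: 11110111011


Decoding step by step:
Bits 11 -> H
Bits 11 -> H
Bits 0 -> F
Bits 11 -> H
Bits 10 -> C
Bits 11 -> H


Decoded message: HHFHCH


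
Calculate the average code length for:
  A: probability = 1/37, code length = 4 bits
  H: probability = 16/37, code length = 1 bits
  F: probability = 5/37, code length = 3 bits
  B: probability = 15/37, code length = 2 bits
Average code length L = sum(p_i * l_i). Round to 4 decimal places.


Weighted contributions p_i * l_i:
  A: (1/37) * 4 = 4/37
  H: (16/37) * 1 = 16/37
  F: (5/37) * 3 = 15/37
  B: (15/37) * 2 = 30/37
Sum = (4 + 16 + 15 + 30)/37 = 65/37

L = 65/37 = 1.7568 bits/symbol


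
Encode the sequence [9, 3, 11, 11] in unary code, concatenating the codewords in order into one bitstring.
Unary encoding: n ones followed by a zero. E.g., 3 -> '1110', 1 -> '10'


Encode each number as n ones followed by a terminating 0:
  9 -> 1111111110 (10 bits)
  3 -> 1110 (4 bits)
  11 -> 111111111110 (12 bits)
  11 -> 111111111110 (12 bits)
Total length = 10 + 4 + 12 + 12 = 38 bits.

Unary([9, 3, 11, 11]) = 11111111101110111111111110111111111110 (38 bits)


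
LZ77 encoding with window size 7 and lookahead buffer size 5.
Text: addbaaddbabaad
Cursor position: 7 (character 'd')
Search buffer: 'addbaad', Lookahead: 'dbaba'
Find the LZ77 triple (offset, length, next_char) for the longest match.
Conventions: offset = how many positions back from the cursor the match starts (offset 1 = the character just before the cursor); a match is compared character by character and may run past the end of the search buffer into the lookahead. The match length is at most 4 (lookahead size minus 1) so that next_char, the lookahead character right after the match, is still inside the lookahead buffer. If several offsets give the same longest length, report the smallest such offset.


Try each offset into the search buffer:
  offset=1 (pos 6, char 'd'): match length 1
  offset=2 (pos 5, char 'a'): match length 0
  offset=3 (pos 4, char 'a'): match length 0
  offset=4 (pos 3, char 'b'): match length 0
  offset=5 (pos 2, char 'd'): match length 3
  offset=6 (pos 1, char 'd'): match length 1
  offset=7 (pos 0, char 'a'): match length 0
Longest match has length 3 at offset 5.
next_char = character at position 7 + 3 = 10 -> 'b'

Best match: offset=5, length=3 (matching 'dba' starting at position 2)
LZ77 triple: (5, 3, 'b')


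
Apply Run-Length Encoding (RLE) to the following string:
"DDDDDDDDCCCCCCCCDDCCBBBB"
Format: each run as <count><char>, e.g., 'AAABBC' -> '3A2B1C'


Scanning runs left to right:
  i=0: run of 'D' x 8 -> '8D'
  i=8: run of 'C' x 8 -> '8C'
  i=16: run of 'D' x 2 -> '2D'
  i=18: run of 'C' x 2 -> '2C'
  i=20: run of 'B' x 4 -> '4B'

RLE = 8D8C2D2C4B


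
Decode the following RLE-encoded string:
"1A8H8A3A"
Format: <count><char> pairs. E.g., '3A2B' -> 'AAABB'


Expanding each <count><char> pair:
  1A -> 'A'
  8H -> 'HHHHHHHH'
  8A -> 'AAAAAAAA'
  3A -> 'AAA'

Decoded = AHHHHHHHHAAAAAAAAAAA


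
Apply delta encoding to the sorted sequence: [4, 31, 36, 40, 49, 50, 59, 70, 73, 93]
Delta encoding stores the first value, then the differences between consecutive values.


First value: 4
Deltas:
  31 - 4 = 27
  36 - 31 = 5
  40 - 36 = 4
  49 - 40 = 9
  50 - 49 = 1
  59 - 50 = 9
  70 - 59 = 11
  73 - 70 = 3
  93 - 73 = 20


Delta encoded: [4, 27, 5, 4, 9, 1, 9, 11, 3, 20]


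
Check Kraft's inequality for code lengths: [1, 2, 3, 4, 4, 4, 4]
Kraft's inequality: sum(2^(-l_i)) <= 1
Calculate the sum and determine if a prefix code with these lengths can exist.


Sum = 2^(-1) + 2^(-2) + 2^(-3) + 2^(-4) + 2^(-4) + 2^(-4) + 2^(-4)
    = 0.5 + 0.25 + 0.125 + 0.0625 + 0.0625 + 0.0625 + 0.0625
    = 18/16 = 1.125
Since 1.125 > 1, Kraft's inequality is NOT satisfied.
A prefix code with these lengths CANNOT exist.

Kraft sum = 1.125. Not satisfied.


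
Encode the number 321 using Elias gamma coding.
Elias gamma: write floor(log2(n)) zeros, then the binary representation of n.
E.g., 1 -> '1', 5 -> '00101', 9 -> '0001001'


num_bits = floor(log2(321)) + 1 = 9
leading_zeros = num_bits - 1 = 8
binary(321) = 101000001

Elias gamma(321) = '00000000' + '101000001' = 00000000101000001 (17 bits)


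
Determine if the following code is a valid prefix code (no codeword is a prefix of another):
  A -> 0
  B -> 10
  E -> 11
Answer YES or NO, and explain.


Checking each pair (does one codeword prefix another?):
  A='0' vs B='10': no prefix
  A='0' vs E='11': no prefix
  B='10' vs A='0': no prefix
  B='10' vs E='11': no prefix
  E='11' vs A='0': no prefix
  E='11' vs B='10': no prefix
No violation found over all pairs.

YES -- this is a valid prefix code. No codeword is a prefix of any other codeword.


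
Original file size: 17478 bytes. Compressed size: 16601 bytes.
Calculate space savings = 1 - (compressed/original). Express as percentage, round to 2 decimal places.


ratio = compressed/original = 16601/17478 = 0.949823
savings = 1 - ratio = 1 - 0.949823 = 0.050177
as a percentage: 0.050177 * 100 = 5.02%

Space savings = 1 - 16601/17478 = 5.02%


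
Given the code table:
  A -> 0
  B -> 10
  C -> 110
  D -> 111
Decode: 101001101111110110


Decoding:
10 -> B
10 -> B
0 -> A
110 -> C
111 -> D
111 -> D
0 -> A
110 -> C


Result: BBACDDAC


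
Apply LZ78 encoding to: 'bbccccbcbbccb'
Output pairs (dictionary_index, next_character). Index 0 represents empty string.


LZ78 encoding steps:
Dictionary: {0: ''}
Step 1: w='' (idx 0), next='b' -> output (0, 'b'), add 'b' as idx 1
Step 2: w='b' (idx 1), next='c' -> output (1, 'c'), add 'bc' as idx 2
Step 3: w='' (idx 0), next='c' -> output (0, 'c'), add 'c' as idx 3
Step 4: w='c' (idx 3), next='c' -> output (3, 'c'), add 'cc' as idx 4
Step 5: w='bc' (idx 2), next='b' -> output (2, 'b'), add 'bcb' as idx 5
Step 6: w='bc' (idx 2), next='c' -> output (2, 'c'), add 'bcc' as idx 6
Step 7: w='b' (idx 1), end of input -> output (1, '')


Encoded: [(0, 'b'), (1, 'c'), (0, 'c'), (3, 'c'), (2, 'b'), (2, 'c'), (1, '')]


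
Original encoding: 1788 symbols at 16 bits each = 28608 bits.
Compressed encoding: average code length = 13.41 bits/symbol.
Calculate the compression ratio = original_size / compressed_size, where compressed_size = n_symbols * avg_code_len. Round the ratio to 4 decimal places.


original_size = n_symbols * orig_bits = 1788 * 16 = 28608 bits
compressed_size = n_symbols * avg_code_len = 1788 * 13.41 = 23977.08 bits
ratio = original_size / compressed_size = 28608 / 23977.08 = 1.1931

Compression ratio = 1.1931


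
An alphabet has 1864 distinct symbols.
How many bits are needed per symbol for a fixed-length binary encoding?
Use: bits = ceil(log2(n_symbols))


log2(1864) = 10.8642
Bracket: 2^10 = 1024 < 1864 <= 2^11 = 2048
So ceil(log2(1864)) = 11

bits = ceil(log2(1864)) = ceil(10.8642) = 11 bits


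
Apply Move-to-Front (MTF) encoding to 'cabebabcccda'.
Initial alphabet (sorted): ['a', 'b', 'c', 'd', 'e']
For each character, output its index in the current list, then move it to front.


MTF encoding:
'c': index 2 in ['a', 'b', 'c', 'd', 'e'] -> ['c', 'a', 'b', 'd', 'e']
'a': index 1 in ['c', 'a', 'b', 'd', 'e'] -> ['a', 'c', 'b', 'd', 'e']
'b': index 2 in ['a', 'c', 'b', 'd', 'e'] -> ['b', 'a', 'c', 'd', 'e']
'e': index 4 in ['b', 'a', 'c', 'd', 'e'] -> ['e', 'b', 'a', 'c', 'd']
'b': index 1 in ['e', 'b', 'a', 'c', 'd'] -> ['b', 'e', 'a', 'c', 'd']
'a': index 2 in ['b', 'e', 'a', 'c', 'd'] -> ['a', 'b', 'e', 'c', 'd']
'b': index 1 in ['a', 'b', 'e', 'c', 'd'] -> ['b', 'a', 'e', 'c', 'd']
'c': index 3 in ['b', 'a', 'e', 'c', 'd'] -> ['c', 'b', 'a', 'e', 'd']
'c': index 0 in ['c', 'b', 'a', 'e', 'd'] -> ['c', 'b', 'a', 'e', 'd']
'c': index 0 in ['c', 'b', 'a', 'e', 'd'] -> ['c', 'b', 'a', 'e', 'd']
'd': index 4 in ['c', 'b', 'a', 'e', 'd'] -> ['d', 'c', 'b', 'a', 'e']
'a': index 3 in ['d', 'c', 'b', 'a', 'e'] -> ['a', 'd', 'c', 'b', 'e']


Output: [2, 1, 2, 4, 1, 2, 1, 3, 0, 0, 4, 3]


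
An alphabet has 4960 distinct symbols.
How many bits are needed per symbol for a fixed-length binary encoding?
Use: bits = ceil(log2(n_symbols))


log2(4960) = 12.2761
Bracket: 2^12 = 4096 < 4960 <= 2^13 = 8192
So ceil(log2(4960)) = 13

bits = ceil(log2(4960)) = ceil(12.2761) = 13 bits


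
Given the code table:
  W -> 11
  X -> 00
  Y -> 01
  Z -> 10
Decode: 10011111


Decoding:
10 -> Z
01 -> Y
11 -> W
11 -> W


Result: ZYWW


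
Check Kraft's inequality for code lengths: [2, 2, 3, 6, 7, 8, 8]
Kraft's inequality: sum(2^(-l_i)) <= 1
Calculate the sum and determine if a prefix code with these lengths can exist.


Sum = 2^(-2) + 2^(-2) + 2^(-3) + 2^(-6) + 2^(-7) + 2^(-8) + 2^(-8)
    = 0.25 + 0.25 + 0.125 + 0.015625 + 0.0078125 + 0.00390625 + 0.00390625
    = 168/256 = 0.65625
Since 0.65625 <= 1, Kraft's inequality IS satisfied.
A prefix code with these lengths CAN exist.

Kraft sum = 0.65625. Satisfied.


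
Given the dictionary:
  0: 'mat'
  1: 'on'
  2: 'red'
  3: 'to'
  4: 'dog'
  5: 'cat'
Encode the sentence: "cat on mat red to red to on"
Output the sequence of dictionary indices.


Look up each word in the dictionary:
  'cat' -> 5
  'on' -> 1
  'mat' -> 0
  'red' -> 2
  'to' -> 3
  'red' -> 2
  'to' -> 3
  'on' -> 1

Encoded: [5, 1, 0, 2, 3, 2, 3, 1]


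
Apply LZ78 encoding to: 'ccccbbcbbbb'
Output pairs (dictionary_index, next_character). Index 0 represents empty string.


LZ78 encoding steps:
Dictionary: {0: ''}
Step 1: w='' (idx 0), next='c' -> output (0, 'c'), add 'c' as idx 1
Step 2: w='c' (idx 1), next='c' -> output (1, 'c'), add 'cc' as idx 2
Step 3: w='c' (idx 1), next='b' -> output (1, 'b'), add 'cb' as idx 3
Step 4: w='' (idx 0), next='b' -> output (0, 'b'), add 'b' as idx 4
Step 5: w='cb' (idx 3), next='b' -> output (3, 'b'), add 'cbb' as idx 5
Step 6: w='b' (idx 4), next='b' -> output (4, 'b'), add 'bb' as idx 6


Encoded: [(0, 'c'), (1, 'c'), (1, 'b'), (0, 'b'), (3, 'b'), (4, 'b')]


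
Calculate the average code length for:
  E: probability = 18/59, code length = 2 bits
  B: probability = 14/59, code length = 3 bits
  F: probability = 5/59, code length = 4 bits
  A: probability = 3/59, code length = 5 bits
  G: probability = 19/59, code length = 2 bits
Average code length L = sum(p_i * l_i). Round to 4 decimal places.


Weighted contributions p_i * l_i:
  E: (18/59) * 2 = 36/59
  B: (14/59) * 3 = 42/59
  F: (5/59) * 4 = 20/59
  A: (3/59) * 5 = 15/59
  G: (19/59) * 2 = 38/59
Sum = (36 + 42 + 20 + 15 + 38)/59 = 151/59

L = 151/59 = 2.5593 bits/symbol


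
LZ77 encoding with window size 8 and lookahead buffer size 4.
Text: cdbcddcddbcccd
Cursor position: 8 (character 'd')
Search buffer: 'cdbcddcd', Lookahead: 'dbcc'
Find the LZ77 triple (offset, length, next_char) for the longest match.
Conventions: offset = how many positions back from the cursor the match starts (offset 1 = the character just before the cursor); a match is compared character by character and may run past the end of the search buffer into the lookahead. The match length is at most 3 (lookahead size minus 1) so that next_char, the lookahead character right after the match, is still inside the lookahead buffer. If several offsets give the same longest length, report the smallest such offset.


Try each offset into the search buffer:
  offset=1 (pos 7, char 'd'): match length 1
  offset=2 (pos 6, char 'c'): match length 0
  offset=3 (pos 5, char 'd'): match length 1
  offset=4 (pos 4, char 'd'): match length 1
  offset=5 (pos 3, char 'c'): match length 0
  offset=6 (pos 2, char 'b'): match length 0
  offset=7 (pos 1, char 'd'): match length 3
  offset=8 (pos 0, char 'c'): match length 0
Longest match has length 3 at offset 7.
next_char = character at position 8 + 3 = 11 -> 'c'

Best match: offset=7, length=3 (matching 'dbc' starting at position 1)
LZ77 triple: (7, 3, 'c')


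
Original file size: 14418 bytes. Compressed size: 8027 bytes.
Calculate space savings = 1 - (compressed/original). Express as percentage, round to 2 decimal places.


ratio = compressed/original = 8027/14418 = 0.556735
savings = 1 - ratio = 1 - 0.556735 = 0.443265
as a percentage: 0.443265 * 100 = 44.33%

Space savings = 1 - 8027/14418 = 44.33%


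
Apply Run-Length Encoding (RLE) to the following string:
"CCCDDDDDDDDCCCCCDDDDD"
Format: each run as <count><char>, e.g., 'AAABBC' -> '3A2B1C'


Scanning runs left to right:
  i=0: run of 'C' x 3 -> '3C'
  i=3: run of 'D' x 8 -> '8D'
  i=11: run of 'C' x 5 -> '5C'
  i=16: run of 'D' x 5 -> '5D'

RLE = 3C8D5C5D


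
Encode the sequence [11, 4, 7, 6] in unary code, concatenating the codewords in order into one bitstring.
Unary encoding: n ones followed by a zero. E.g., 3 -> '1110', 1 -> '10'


Encode each number as n ones followed by a terminating 0:
  11 -> 111111111110 (12 bits)
  4 -> 11110 (5 bits)
  7 -> 11111110 (8 bits)
  6 -> 1111110 (7 bits)
Total length = 12 + 5 + 8 + 7 = 32 bits.

Unary([11, 4, 7, 6]) = 11111111111011110111111101111110 (32 bits)


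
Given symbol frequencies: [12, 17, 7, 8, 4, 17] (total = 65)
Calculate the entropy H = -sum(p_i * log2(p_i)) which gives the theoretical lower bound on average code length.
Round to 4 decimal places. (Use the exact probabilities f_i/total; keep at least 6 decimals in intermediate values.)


Per-symbol terms -p_i * log2(p_i) with p_i = f_i/65:
  p = 12/65 = 0.184615: log2(p) = -2.437405, -p*log2(p) = 0.449983
  p = 17/65 = 0.261538: log2(p) = -1.934905, -p*log2(p) = 0.506052
  p = 7/65 = 0.107692: log2(p) = -3.215013, -p*log2(p) = 0.346232
  p = 8/65 = 0.123077: log2(p) = -3.022368, -p*log2(p) = 0.371984
  p = 4/65 = 0.061538: log2(p) = -4.022368, -p*log2(p) = 0.247530
  p = 17/65 = 0.261538: log2(p) = -1.934905, -p*log2(p) = 0.506052
H = 0.449983 + 0.506052 + 0.346232 + 0.371984 + 0.247530 + 0.506052 = 2.427833

H = 2.4278 bits/symbol


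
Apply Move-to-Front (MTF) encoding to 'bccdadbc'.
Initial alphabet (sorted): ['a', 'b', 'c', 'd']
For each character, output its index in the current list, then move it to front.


MTF encoding:
'b': index 1 in ['a', 'b', 'c', 'd'] -> ['b', 'a', 'c', 'd']
'c': index 2 in ['b', 'a', 'c', 'd'] -> ['c', 'b', 'a', 'd']
'c': index 0 in ['c', 'b', 'a', 'd'] -> ['c', 'b', 'a', 'd']
'd': index 3 in ['c', 'b', 'a', 'd'] -> ['d', 'c', 'b', 'a']
'a': index 3 in ['d', 'c', 'b', 'a'] -> ['a', 'd', 'c', 'b']
'd': index 1 in ['a', 'd', 'c', 'b'] -> ['d', 'a', 'c', 'b']
'b': index 3 in ['d', 'a', 'c', 'b'] -> ['b', 'd', 'a', 'c']
'c': index 3 in ['b', 'd', 'a', 'c'] -> ['c', 'b', 'd', 'a']


Output: [1, 2, 0, 3, 3, 1, 3, 3]


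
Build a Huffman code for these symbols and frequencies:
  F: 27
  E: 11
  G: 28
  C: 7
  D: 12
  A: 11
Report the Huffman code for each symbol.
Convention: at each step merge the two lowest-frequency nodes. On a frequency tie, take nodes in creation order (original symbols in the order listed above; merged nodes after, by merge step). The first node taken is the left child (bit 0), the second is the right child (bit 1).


Huffman tree construction:
Step 1: Merge C(7) + E(11) = 18
Step 2: Merge A(11) + D(12) = 23
Step 3: Merge (C+E)(18) + (A+D)(23) = 41
Step 4: Merge F(27) + G(28) = 55
Step 5: Merge ((C+E)+(A+D))(41) + (F+G)(55) = 96
Read each symbol's code off the tree from the root (left child = 0, right child = 1).

Codes:
  F: 10 (length 2)
  E: 001 (length 3)
  G: 11 (length 2)
  C: 000 (length 3)
  D: 011 (length 3)
  A: 010 (length 3)
Average code length: 233/96 = 2.4271 bits/symbol


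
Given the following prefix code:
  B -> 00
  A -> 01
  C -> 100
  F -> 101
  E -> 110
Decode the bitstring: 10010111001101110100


Decoding step by step:
Bits 100 -> C
Bits 101 -> F
Bits 110 -> E
Bits 01 -> A
Bits 101 -> F
Bits 110 -> E
Bits 100 -> C


Decoded message: CFEAFEC


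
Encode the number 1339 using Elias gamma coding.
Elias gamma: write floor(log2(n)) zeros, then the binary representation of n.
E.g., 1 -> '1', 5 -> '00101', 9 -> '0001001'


num_bits = floor(log2(1339)) + 1 = 11
leading_zeros = num_bits - 1 = 10
binary(1339) = 10100111011

Elias gamma(1339) = '0000000000' + '10100111011' = 000000000010100111011 (21 bits)


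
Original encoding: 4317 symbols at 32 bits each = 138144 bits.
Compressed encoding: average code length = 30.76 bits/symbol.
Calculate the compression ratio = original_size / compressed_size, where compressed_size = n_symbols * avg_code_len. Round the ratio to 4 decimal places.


original_size = n_symbols * orig_bits = 4317 * 32 = 138144 bits
compressed_size = n_symbols * avg_code_len = 4317 * 30.76 = 132790.92 bits
ratio = original_size / compressed_size = 138144 / 132790.92 = 1.0403

Compression ratio = 1.0403


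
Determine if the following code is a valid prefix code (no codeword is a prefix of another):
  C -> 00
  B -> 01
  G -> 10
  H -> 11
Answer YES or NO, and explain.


Checking each pair (does one codeword prefix another?):
  C='00' vs B='01': no prefix
  C='00' vs G='10': no prefix
  C='00' vs H='11': no prefix
  B='01' vs C='00': no prefix
  B='01' vs G='10': no prefix
  B='01' vs H='11': no prefix
  G='10' vs C='00': no prefix
  G='10' vs B='01': no prefix
  G='10' vs H='11': no prefix
  H='11' vs C='00': no prefix
  H='11' vs B='01': no prefix
  H='11' vs G='10': no prefix
No violation found over all pairs.

YES -- this is a valid prefix code. No codeword is a prefix of any other codeword.


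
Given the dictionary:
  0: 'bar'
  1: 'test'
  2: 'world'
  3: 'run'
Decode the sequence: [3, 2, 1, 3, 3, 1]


Look up each index in the dictionary:
  3 -> 'run'
  2 -> 'world'
  1 -> 'test'
  3 -> 'run'
  3 -> 'run'
  1 -> 'test'

Decoded: "run world test run run test"


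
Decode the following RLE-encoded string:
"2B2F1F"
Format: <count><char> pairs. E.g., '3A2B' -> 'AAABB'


Expanding each <count><char> pair:
  2B -> 'BB'
  2F -> 'FF'
  1F -> 'F'

Decoded = BBFFF


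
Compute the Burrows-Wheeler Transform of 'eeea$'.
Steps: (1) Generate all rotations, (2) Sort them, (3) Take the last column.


Rotations (sorted):
  0: $eeea -> last char: a
  1: a$eee -> last char: e
  2: ea$ee -> last char: e
  3: eea$e -> last char: e
  4: eeea$ -> last char: $


BWT = aeee$


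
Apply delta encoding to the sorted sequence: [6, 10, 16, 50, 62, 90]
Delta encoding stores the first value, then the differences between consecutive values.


First value: 6
Deltas:
  10 - 6 = 4
  16 - 10 = 6
  50 - 16 = 34
  62 - 50 = 12
  90 - 62 = 28


Delta encoded: [6, 4, 6, 34, 12, 28]


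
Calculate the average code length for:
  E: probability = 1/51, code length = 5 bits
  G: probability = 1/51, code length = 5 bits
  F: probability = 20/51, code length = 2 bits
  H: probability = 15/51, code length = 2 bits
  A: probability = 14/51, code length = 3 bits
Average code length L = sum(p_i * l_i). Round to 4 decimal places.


Weighted contributions p_i * l_i:
  E: (1/51) * 5 = 5/51
  G: (1/51) * 5 = 5/51
  F: (20/51) * 2 = 40/51
  H: (15/51) * 2 = 30/51
  A: (14/51) * 3 = 42/51
Sum = (5 + 5 + 40 + 30 + 42)/51 = 122/51

L = 122/51 = 2.3922 bits/symbol


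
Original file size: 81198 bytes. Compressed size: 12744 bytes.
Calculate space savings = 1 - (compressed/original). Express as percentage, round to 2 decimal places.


ratio = compressed/original = 12744/81198 = 0.15695
savings = 1 - ratio = 1 - 0.15695 = 0.84305
as a percentage: 0.84305 * 100 = 84.31%

Space savings = 1 - 12744/81198 = 84.31%


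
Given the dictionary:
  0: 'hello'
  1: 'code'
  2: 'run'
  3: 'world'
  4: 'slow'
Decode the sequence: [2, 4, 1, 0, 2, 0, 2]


Look up each index in the dictionary:
  2 -> 'run'
  4 -> 'slow'
  1 -> 'code'
  0 -> 'hello'
  2 -> 'run'
  0 -> 'hello'
  2 -> 'run'

Decoded: "run slow code hello run hello run"


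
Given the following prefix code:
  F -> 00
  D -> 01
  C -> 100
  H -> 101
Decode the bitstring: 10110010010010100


Decoding step by step:
Bits 101 -> H
Bits 100 -> C
Bits 100 -> C
Bits 100 -> C
Bits 101 -> H
Bits 00 -> F


Decoded message: HCCCHF


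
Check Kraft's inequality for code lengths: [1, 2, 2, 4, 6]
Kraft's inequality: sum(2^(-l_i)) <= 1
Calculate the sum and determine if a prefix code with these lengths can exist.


Sum = 2^(-1) + 2^(-2) + 2^(-2) + 2^(-4) + 2^(-6)
    = 0.5 + 0.25 + 0.25 + 0.0625 + 0.015625
    = 69/64 = 1.078125
Since 1.078125 > 1, Kraft's inequality is NOT satisfied.
A prefix code with these lengths CANNOT exist.

Kraft sum = 1.078125. Not satisfied.


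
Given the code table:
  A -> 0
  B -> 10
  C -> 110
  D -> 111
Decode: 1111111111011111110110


Decoding:
111 -> D
111 -> D
111 -> D
10 -> B
111 -> D
111 -> D
10 -> B
110 -> C


Result: DDDBDDBC


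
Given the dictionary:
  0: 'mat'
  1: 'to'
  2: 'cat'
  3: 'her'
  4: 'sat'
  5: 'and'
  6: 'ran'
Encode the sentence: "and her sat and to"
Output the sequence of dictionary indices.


Look up each word in the dictionary:
  'and' -> 5
  'her' -> 3
  'sat' -> 4
  'and' -> 5
  'to' -> 1

Encoded: [5, 3, 4, 5, 1]


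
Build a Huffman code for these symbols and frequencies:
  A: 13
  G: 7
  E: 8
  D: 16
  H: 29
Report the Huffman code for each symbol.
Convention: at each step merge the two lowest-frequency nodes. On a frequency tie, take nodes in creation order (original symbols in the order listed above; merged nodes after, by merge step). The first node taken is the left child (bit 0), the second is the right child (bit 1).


Huffman tree construction:
Step 1: Merge G(7) + E(8) = 15
Step 2: Merge A(13) + (G+E)(15) = 28
Step 3: Merge D(16) + (A+(G+E))(28) = 44
Step 4: Merge H(29) + (D+(A+(G+E)))(44) = 73
Read each symbol's code off the tree from the root (left child = 0, right child = 1).

Codes:
  A: 110 (length 3)
  G: 1110 (length 4)
  E: 1111 (length 4)
  D: 10 (length 2)
  H: 0 (length 1)
Average code length: 160/73 = 2.1918 bits/symbol


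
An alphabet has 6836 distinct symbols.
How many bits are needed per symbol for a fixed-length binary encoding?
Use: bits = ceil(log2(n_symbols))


log2(6836) = 12.7389
Bracket: 2^12 = 4096 < 6836 <= 2^13 = 8192
So ceil(log2(6836)) = 13

bits = ceil(log2(6836)) = ceil(12.7389) = 13 bits


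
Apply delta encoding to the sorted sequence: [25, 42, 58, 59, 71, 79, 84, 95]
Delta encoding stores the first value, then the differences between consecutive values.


First value: 25
Deltas:
  42 - 25 = 17
  58 - 42 = 16
  59 - 58 = 1
  71 - 59 = 12
  79 - 71 = 8
  84 - 79 = 5
  95 - 84 = 11


Delta encoded: [25, 17, 16, 1, 12, 8, 5, 11]


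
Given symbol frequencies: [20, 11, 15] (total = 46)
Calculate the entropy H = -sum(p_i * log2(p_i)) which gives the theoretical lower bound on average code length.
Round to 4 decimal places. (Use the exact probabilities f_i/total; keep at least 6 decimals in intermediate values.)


Per-symbol terms -p_i * log2(p_i) with p_i = f_i/46:
  p = 20/46 = 0.434783: log2(p) = -1.201634, -p*log2(p) = 0.522450
  p = 11/46 = 0.239130: log2(p) = -2.064130, -p*log2(p) = 0.493596
  p = 15/46 = 0.326087: log2(p) = -1.616671, -p*log2(p) = 0.527175
H = 0.522450 + 0.493596 + 0.527175 = 1.543221

H = 1.5432 bits/symbol


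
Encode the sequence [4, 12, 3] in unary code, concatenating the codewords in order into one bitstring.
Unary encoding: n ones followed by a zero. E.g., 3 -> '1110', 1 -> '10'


Encode each number as n ones followed by a terminating 0:
  4 -> 11110 (5 bits)
  12 -> 1111111111110 (13 bits)
  3 -> 1110 (4 bits)
Total length = 5 + 13 + 4 = 22 bits.

Unary([4, 12, 3]) = 1111011111111111101110 (22 bits)


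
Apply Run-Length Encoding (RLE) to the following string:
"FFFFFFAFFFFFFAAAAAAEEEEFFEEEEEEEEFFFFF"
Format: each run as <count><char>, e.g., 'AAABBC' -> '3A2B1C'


Scanning runs left to right:
  i=0: run of 'F' x 6 -> '6F'
  i=6: run of 'A' x 1 -> '1A'
  i=7: run of 'F' x 6 -> '6F'
  i=13: run of 'A' x 6 -> '6A'
  i=19: run of 'E' x 4 -> '4E'
  i=23: run of 'F' x 2 -> '2F'
  i=25: run of 'E' x 8 -> '8E'
  i=33: run of 'F' x 5 -> '5F'

RLE = 6F1A6F6A4E2F8E5F


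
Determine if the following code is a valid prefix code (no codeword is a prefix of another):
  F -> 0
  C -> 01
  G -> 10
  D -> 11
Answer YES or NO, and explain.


Checking each pair (does one codeword prefix another?):
  F='0' vs C='01': prefix -- VIOLATION

NO -- this is NOT a valid prefix code. F (0) is a prefix of C (01).


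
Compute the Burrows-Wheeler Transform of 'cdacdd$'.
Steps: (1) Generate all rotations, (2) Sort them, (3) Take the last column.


Rotations (sorted):
  0: $cdacdd -> last char: d
  1: acdd$cd -> last char: d
  2: cdacdd$ -> last char: $
  3: cdd$cda -> last char: a
  4: d$cdacd -> last char: d
  5: dacdd$c -> last char: c
  6: dd$cdac -> last char: c


BWT = dd$adcc


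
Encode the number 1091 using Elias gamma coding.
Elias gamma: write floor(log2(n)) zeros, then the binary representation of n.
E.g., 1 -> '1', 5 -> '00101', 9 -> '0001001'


num_bits = floor(log2(1091)) + 1 = 11
leading_zeros = num_bits - 1 = 10
binary(1091) = 10001000011

Elias gamma(1091) = '0000000000' + '10001000011' = 000000000010001000011 (21 bits)


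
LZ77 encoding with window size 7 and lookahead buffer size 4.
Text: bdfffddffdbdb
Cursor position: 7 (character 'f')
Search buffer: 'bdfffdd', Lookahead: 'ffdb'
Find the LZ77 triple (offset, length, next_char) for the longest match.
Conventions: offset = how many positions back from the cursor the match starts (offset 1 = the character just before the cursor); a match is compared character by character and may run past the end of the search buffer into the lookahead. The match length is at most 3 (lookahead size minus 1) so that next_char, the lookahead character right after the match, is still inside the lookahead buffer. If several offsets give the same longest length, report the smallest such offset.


Try each offset into the search buffer:
  offset=1 (pos 6, char 'd'): match length 0
  offset=2 (pos 5, char 'd'): match length 0
  offset=3 (pos 4, char 'f'): match length 1
  offset=4 (pos 3, char 'f'): match length 3
  offset=5 (pos 2, char 'f'): match length 2
  offset=6 (pos 1, char 'd'): match length 0
  offset=7 (pos 0, char 'b'): match length 0
Longest match has length 3 at offset 4.
next_char = character at position 7 + 3 = 10 -> 'b'

Best match: offset=4, length=3 (matching 'ffd' starting at position 3)
LZ77 triple: (4, 3, 'b')


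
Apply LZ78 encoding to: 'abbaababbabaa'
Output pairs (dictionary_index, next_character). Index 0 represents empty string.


LZ78 encoding steps:
Dictionary: {0: ''}
Step 1: w='' (idx 0), next='a' -> output (0, 'a'), add 'a' as idx 1
Step 2: w='' (idx 0), next='b' -> output (0, 'b'), add 'b' as idx 2
Step 3: w='b' (idx 2), next='a' -> output (2, 'a'), add 'ba' as idx 3
Step 4: w='a' (idx 1), next='b' -> output (1, 'b'), add 'ab' as idx 4
Step 5: w='ab' (idx 4), next='b' -> output (4, 'b'), add 'abb' as idx 5
Step 6: w='ab' (idx 4), next='a' -> output (4, 'a'), add 'aba' as idx 6
Step 7: w='a' (idx 1), end of input -> output (1, '')


Encoded: [(0, 'a'), (0, 'b'), (2, 'a'), (1, 'b'), (4, 'b'), (4, 'a'), (1, '')]
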